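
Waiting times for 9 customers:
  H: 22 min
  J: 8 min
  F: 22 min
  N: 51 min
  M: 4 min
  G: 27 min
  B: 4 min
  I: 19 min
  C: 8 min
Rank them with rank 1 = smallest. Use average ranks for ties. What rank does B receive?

1.5

Sorted (ascending): 4, 4, 8, 8, 19, 22, 22, 27, 51
The 2 values of 4 occupy positions 1–2 → average rank (1+2)/2 = 1.5.
The 2 values of 8 occupy positions 3–4 → average rank (3+4)/2 = 3.5.
The 2 values of 22 occupy positions 6–7 → average rank (6+7)/2 = 6.5.
B has value 4 min → rank 1.5.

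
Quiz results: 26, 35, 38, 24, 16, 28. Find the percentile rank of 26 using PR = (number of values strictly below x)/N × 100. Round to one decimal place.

33.3

N = 6.
Strictly below 26: 2. Equal to 26: 1.
PR = 2/6 × 100 = 33.3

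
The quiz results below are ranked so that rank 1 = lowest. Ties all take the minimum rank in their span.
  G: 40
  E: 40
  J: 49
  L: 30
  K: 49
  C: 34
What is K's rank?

Sorted (ascending): 30, 34, 40, 40, 49, 49
The 2 values of 40 occupy positions 3–4 → each gets rank 3.
The 2 values of 49 occupy positions 5–6 → each gets rank 5.
K has value 49 → rank 5.

5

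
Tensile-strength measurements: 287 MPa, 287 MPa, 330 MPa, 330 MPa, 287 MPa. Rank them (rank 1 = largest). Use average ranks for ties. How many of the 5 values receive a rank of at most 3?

2

Sorted (descending): 330, 330, 287, 287, 287
The 2 values of 330 occupy positions 1–2 → average rank (1+2)/2 = 1.5.
The 3 values of 287 occupy positions 3–5 → average rank 4.
Ranks ≤ 3: {1.5, 1.5} → 2 values.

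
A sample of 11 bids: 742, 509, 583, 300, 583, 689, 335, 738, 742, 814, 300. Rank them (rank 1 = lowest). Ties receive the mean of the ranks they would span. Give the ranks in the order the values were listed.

9.5, 4, 5.5, 1.5, 5.5, 7, 3, 8, 9.5, 11, 1.5

Sorted (ascending): 300, 300, 335, 509, 583, 583, 689, 738, 742, 742, 814
The 2 values of 300 occupy positions 1–2 → average rank (1+2)/2 = 1.5.
The 2 values of 583 occupy positions 5–6 → average rank (5+6)/2 = 5.5.
The 2 values of 742 occupy positions 9–10 → average rank (9+10)/2 = 9.5.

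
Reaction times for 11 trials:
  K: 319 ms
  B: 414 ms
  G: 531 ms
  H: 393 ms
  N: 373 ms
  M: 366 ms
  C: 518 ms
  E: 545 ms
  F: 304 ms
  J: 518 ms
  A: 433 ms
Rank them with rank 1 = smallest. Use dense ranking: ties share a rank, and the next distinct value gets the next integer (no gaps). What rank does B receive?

Sorted (ascending): 304, 319, 366, 373, 393, 414, 433, 518, 518, 531, 545
The 2 values of 518 share dense rank 8.
Remaining distinct values take the next consecutive integers.
B has value 414 ms → rank 6.

6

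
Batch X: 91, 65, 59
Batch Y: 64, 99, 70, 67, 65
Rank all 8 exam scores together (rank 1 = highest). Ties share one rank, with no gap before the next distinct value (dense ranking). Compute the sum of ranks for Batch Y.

19

Sorted (descending): 99, 91, 70, 67, 65, 65, 64, 59
The 2 values of 65 share dense rank 5.
Remaining distinct values take the next consecutive integers.
Batch Y values → pooled ranks: 64→6, 99→1, 70→3, 67→4, 65→5
Rank sum = 6 + 1 + 3 + 4 + 5 = 19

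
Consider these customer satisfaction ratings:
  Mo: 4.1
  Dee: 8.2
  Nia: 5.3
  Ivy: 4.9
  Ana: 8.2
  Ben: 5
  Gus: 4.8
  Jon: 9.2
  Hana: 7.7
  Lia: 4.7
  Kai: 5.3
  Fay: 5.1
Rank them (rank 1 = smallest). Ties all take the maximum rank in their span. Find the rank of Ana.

11

Sorted (ascending): 4.1, 4.7, 4.8, 4.9, 5, 5.1, 5.3, 5.3, 7.7, 8.2, 8.2, 9.2
The 2 values of 5.3 occupy positions 7–8 → each gets rank 8.
The 2 values of 8.2 occupy positions 10–11 → each gets rank 11.
Ana has value 8.2 → rank 11.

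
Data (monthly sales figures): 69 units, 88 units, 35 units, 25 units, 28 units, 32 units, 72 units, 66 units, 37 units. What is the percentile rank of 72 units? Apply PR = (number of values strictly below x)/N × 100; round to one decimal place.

N = 9.
Strictly below 72: 7. Equal to 72: 1.
PR = 7/9 × 100 = 77.8

77.8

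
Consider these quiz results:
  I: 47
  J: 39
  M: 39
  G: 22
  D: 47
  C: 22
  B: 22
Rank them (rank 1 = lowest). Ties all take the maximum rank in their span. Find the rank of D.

7

Sorted (ascending): 22, 22, 22, 39, 39, 47, 47
The 3 values of 22 occupy positions 1–3 → each gets rank 3.
The 2 values of 39 occupy positions 4–5 → each gets rank 5.
The 2 values of 47 occupy positions 6–7 → each gets rank 7.
D has value 47 → rank 7.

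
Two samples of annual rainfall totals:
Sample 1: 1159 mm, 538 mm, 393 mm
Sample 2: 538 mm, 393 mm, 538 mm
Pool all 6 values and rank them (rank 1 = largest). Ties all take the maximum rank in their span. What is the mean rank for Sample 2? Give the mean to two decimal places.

4.67

Sorted (descending): 1159, 538, 538, 538, 393, 393
The 3 values of 538 occupy positions 2–4 → each gets rank 4.
The 2 values of 393 occupy positions 5–6 → each gets rank 6.
Sample 2 values → pooled ranks: 538→4, 393→6, 538→4
Mean rank = (4 + 6 + 4) / 3 = 4.67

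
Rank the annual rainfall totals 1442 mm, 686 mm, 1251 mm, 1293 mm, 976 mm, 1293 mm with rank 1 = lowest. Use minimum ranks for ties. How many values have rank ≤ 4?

5

Sorted (ascending): 686, 976, 1251, 1293, 1293, 1442
The 2 values of 1293 occupy positions 4–5 → each gets rank 4.
Ranks ≤ 4: {1, 2, 3, 4, 4} → 5 values.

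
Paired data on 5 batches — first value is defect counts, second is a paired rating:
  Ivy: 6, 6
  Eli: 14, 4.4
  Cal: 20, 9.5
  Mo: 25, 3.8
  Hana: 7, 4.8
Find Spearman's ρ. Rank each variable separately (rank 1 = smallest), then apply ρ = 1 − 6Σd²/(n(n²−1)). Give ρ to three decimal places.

-0.400

Ranks of variable 1: 1, 3, 4, 5, 2
Ranks of variable 2: 4, 2, 5, 1, 3
d = r₁ − r₂: -3, 1, -1, 4, -1
d²: 9, 1, 1, 16, 1; Σd² = 28
ρ = 1 − 6·28/(5·24) = 1 − 168/120 = -0.400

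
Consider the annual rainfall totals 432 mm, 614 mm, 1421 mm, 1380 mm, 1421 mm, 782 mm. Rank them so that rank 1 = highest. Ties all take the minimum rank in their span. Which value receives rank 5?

Sorted (descending): 1421, 1421, 1380, 782, 614, 432
The 2 values of 1421 occupy positions 1–2 → each gets rank 1.
Rank 5 → value 614.

614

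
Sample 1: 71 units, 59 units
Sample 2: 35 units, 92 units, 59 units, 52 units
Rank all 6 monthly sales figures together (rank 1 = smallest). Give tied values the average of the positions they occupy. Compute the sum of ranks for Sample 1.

8.5

Sorted (ascending): 35, 52, 59, 59, 71, 92
The 2 values of 59 occupy positions 3–4 → average rank (3+4)/2 = 3.5.
Sample 1 values → pooled ranks: 71→5, 59→3.5
Rank sum = 5 + 3.5 = 8.5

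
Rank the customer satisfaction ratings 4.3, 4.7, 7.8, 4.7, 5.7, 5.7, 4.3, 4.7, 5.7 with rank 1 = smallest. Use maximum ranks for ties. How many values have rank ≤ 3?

Sorted (ascending): 4.3, 4.3, 4.7, 4.7, 4.7, 5.7, 5.7, 5.7, 7.8
The 2 values of 4.3 occupy positions 1–2 → each gets rank 2.
The 3 values of 4.7 occupy positions 3–5 → each gets rank 5.
The 3 values of 5.7 occupy positions 6–8 → each gets rank 8.
Ranks ≤ 3: {2, 2} → 2 values.

2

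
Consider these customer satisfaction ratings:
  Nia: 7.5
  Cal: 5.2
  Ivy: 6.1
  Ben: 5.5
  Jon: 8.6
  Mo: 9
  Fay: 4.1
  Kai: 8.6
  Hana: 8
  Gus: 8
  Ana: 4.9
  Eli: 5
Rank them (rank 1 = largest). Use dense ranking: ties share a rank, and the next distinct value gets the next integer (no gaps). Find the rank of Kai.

2

Sorted (descending): 9, 8.6, 8.6, 8, 8, 7.5, 6.1, 5.5, 5.2, 5, 4.9, 4.1
The 2 values of 8.6 share dense rank 2.
The 2 values of 8 share dense rank 3.
Remaining distinct values take the next consecutive integers.
Kai has value 8.6 → rank 2.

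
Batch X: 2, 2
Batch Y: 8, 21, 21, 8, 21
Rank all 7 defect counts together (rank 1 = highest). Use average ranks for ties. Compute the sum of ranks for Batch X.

13

Sorted (descending): 21, 21, 21, 8, 8, 2, 2
The 3 values of 21 occupy positions 1–3 → average rank 2.
The 2 values of 8 occupy positions 4–5 → average rank (4+5)/2 = 4.5.
The 2 values of 2 occupy positions 6–7 → average rank (6+7)/2 = 6.5.
Batch X values → pooled ranks: 2→6.5, 2→6.5
Rank sum = 6.5 + 6.5 = 13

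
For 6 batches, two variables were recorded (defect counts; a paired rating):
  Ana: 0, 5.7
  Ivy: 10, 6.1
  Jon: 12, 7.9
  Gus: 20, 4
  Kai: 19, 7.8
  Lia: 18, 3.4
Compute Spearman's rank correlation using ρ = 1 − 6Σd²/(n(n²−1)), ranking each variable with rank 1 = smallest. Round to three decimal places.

Ranks of variable 1: 1, 2, 3, 6, 5, 4
Ranks of variable 2: 3, 4, 6, 2, 5, 1
d = r₁ − r₂: -2, -2, -3, 4, 0, 3
d²: 4, 4, 9, 16, 0, 9; Σd² = 42
ρ = 1 − 6·42/(6·35) = 1 − 252/210 = -0.200

-0.200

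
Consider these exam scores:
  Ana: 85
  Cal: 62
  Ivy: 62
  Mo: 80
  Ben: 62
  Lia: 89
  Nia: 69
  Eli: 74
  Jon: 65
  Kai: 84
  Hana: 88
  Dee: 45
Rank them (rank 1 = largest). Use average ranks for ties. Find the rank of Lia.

1

Sorted (descending): 89, 88, 85, 84, 80, 74, 69, 65, 62, 62, 62, 45
The 3 values of 62 occupy positions 9–11 → average rank 10.
Lia has value 89 → rank 1.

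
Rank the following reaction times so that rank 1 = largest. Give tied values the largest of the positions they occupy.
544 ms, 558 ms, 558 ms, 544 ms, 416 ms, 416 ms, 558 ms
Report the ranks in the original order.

5, 3, 3, 5, 7, 7, 3

Sorted (descending): 558, 558, 558, 544, 544, 416, 416
The 3 values of 558 occupy positions 1–3 → each gets rank 3.
The 2 values of 544 occupy positions 4–5 → each gets rank 5.
The 2 values of 416 occupy positions 6–7 → each gets rank 7.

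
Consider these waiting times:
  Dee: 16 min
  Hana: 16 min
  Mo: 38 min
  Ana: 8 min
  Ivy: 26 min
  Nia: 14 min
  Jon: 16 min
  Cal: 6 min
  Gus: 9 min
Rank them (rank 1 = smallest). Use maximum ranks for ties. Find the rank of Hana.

Sorted (ascending): 6, 8, 9, 14, 16, 16, 16, 26, 38
The 3 values of 16 occupy positions 5–7 → each gets rank 7.
Hana has value 16 min → rank 7.

7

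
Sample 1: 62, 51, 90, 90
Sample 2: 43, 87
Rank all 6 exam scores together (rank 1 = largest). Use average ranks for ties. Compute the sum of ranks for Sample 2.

Sorted (descending): 90, 90, 87, 62, 51, 43
The 2 values of 90 occupy positions 1–2 → average rank (1+2)/2 = 1.5.
Sample 2 values → pooled ranks: 43→6, 87→3
Rank sum = 6 + 3 = 9

9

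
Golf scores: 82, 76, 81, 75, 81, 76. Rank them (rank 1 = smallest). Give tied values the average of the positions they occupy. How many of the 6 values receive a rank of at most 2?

1

Sorted (ascending): 75, 76, 76, 81, 81, 82
The 2 values of 76 occupy positions 2–3 → average rank (2+3)/2 = 2.5.
The 2 values of 81 occupy positions 4–5 → average rank (4+5)/2 = 4.5.
Ranks ≤ 2: {1} → 1 value.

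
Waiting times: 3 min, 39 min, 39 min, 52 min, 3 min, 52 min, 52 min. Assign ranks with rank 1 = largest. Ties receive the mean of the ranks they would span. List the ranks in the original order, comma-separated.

6.5, 4.5, 4.5, 2, 6.5, 2, 2

Sorted (descending): 52, 52, 52, 39, 39, 3, 3
The 3 values of 52 occupy positions 1–3 → average rank 2.
The 2 values of 39 occupy positions 4–5 → average rank (4+5)/2 = 4.5.
The 2 values of 3 occupy positions 6–7 → average rank (6+7)/2 = 6.5.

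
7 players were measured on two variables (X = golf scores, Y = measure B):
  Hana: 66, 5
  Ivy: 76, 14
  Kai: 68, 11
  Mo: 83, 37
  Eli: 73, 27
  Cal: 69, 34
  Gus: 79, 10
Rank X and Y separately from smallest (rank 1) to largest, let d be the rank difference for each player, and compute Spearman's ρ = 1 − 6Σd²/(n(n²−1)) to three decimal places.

0.500

Ranks of variable 1: 1, 5, 2, 7, 4, 3, 6
Ranks of variable 2: 1, 4, 3, 7, 5, 6, 2
d = r₁ − r₂: 0, 1, -1, 0, -1, -3, 4
d²: 0, 1, 1, 0, 1, 9, 16; Σd² = 28
ρ = 1 − 6·28/(7·48) = 1 − 168/336 = 0.500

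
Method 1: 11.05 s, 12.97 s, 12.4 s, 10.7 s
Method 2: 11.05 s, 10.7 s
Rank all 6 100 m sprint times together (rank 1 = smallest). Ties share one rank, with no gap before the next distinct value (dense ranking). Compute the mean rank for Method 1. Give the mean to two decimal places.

Sorted (ascending): 10.7, 10.7, 11.05, 11.05, 12.4, 12.97
The 2 values of 10.7 share dense rank 1.
The 2 values of 11.05 share dense rank 2.
Remaining distinct values take the next consecutive integers.
Method 1 values → pooled ranks: 11.05→2, 12.97→4, 12.4→3, 10.7→1
Mean rank = (2 + 4 + 3 + 1) / 4 = 2.50

2.50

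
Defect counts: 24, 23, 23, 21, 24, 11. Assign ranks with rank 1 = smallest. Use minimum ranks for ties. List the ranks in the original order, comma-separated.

5, 3, 3, 2, 5, 1

Sorted (ascending): 11, 21, 23, 23, 24, 24
The 2 values of 23 occupy positions 3–4 → each gets rank 3.
The 2 values of 24 occupy positions 5–6 → each gets rank 5.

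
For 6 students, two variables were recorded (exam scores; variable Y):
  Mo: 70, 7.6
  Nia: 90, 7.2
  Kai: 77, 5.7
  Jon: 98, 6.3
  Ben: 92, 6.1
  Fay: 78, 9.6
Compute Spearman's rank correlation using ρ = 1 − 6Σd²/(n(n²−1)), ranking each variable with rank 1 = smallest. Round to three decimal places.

Ranks of variable 1: 1, 4, 2, 6, 5, 3
Ranks of variable 2: 5, 4, 1, 3, 2, 6
d = r₁ − r₂: -4, 0, 1, 3, 3, -3
d²: 16, 0, 1, 9, 9, 9; Σd² = 44
ρ = 1 − 6·44/(6·35) = 1 − 264/210 = -0.257

-0.257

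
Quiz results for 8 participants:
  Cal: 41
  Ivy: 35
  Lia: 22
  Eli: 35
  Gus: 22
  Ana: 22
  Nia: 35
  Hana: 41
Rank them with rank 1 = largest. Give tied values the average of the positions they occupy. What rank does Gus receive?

7

Sorted (descending): 41, 41, 35, 35, 35, 22, 22, 22
The 2 values of 41 occupy positions 1–2 → average rank (1+2)/2 = 1.5.
The 3 values of 35 occupy positions 3–5 → average rank 4.
The 3 values of 22 occupy positions 6–8 → average rank 7.
Gus has value 22 → rank 7.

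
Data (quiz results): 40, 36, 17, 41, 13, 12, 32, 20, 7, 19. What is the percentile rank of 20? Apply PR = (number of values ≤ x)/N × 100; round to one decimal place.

60.0

N = 10.
Strictly below 20: 5. Equal to 20: 1.
PR = 6/10 × 100 = 60.0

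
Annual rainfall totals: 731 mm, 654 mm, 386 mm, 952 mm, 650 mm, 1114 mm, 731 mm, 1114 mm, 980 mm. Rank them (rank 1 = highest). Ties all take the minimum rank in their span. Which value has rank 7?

654

Sorted (descending): 1114, 1114, 980, 952, 731, 731, 654, 650, 386
The 2 values of 1114 occupy positions 1–2 → each gets rank 1.
The 2 values of 731 occupy positions 5–6 → each gets rank 5.
Rank 7 → value 654.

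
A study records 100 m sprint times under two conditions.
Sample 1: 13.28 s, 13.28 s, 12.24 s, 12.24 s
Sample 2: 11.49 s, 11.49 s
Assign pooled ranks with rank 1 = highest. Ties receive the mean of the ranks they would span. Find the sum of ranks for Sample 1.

10

Sorted (descending): 13.28, 13.28, 12.24, 12.24, 11.49, 11.49
The 2 values of 13.28 occupy positions 1–2 → average rank (1+2)/2 = 1.5.
The 2 values of 12.24 occupy positions 3–4 → average rank (3+4)/2 = 3.5.
The 2 values of 11.49 occupy positions 5–6 → average rank (5+6)/2 = 5.5.
Sample 1 values → pooled ranks: 13.28→1.5, 13.28→1.5, 12.24→3.5, 12.24→3.5
Rank sum = 1.5 + 1.5 + 3.5 + 3.5 = 10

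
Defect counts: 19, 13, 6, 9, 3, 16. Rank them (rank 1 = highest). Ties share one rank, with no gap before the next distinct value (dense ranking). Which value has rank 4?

Sorted (descending): 19, 16, 13, 9, 6, 3
No ties — each value takes its position as its rank.
Rank 4 → value 9.

9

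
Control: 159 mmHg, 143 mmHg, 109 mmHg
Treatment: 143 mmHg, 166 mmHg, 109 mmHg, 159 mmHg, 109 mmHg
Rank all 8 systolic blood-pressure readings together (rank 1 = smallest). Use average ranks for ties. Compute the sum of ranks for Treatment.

23

Sorted (ascending): 109, 109, 109, 143, 143, 159, 159, 166
The 3 values of 109 occupy positions 1–3 → average rank 2.
The 2 values of 143 occupy positions 4–5 → average rank (4+5)/2 = 4.5.
The 2 values of 159 occupy positions 6–7 → average rank (6+7)/2 = 6.5.
Treatment values → pooled ranks: 143→4.5, 166→8, 109→2, 159→6.5, 109→2
Rank sum = 4.5 + 8 + 2 + 6.5 + 2 = 23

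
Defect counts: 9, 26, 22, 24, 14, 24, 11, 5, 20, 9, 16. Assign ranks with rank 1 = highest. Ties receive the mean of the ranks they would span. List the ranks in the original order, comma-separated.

Sorted (descending): 26, 24, 24, 22, 20, 16, 14, 11, 9, 9, 5
The 2 values of 24 occupy positions 2–3 → average rank (2+3)/2 = 2.5.
The 2 values of 9 occupy positions 9–10 → average rank (9+10)/2 = 9.5.

9.5, 1, 4, 2.5, 7, 2.5, 8, 11, 5, 9.5, 6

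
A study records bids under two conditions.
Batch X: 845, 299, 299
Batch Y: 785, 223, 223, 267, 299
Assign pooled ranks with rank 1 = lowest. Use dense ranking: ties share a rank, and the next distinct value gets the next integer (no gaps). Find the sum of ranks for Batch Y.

Sorted (ascending): 223, 223, 267, 299, 299, 299, 785, 845
The 2 values of 223 share dense rank 1.
The 3 values of 299 share dense rank 3.
Remaining distinct values take the next consecutive integers.
Batch Y values → pooled ranks: 785→4, 223→1, 223→1, 267→2, 299→3
Rank sum = 4 + 1 + 1 + 2 + 3 = 11

11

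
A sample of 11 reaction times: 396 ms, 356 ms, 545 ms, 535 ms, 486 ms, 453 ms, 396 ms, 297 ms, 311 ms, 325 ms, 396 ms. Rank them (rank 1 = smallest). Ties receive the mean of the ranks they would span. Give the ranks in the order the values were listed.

Sorted (ascending): 297, 311, 325, 356, 396, 396, 396, 453, 486, 535, 545
The 3 values of 396 occupy positions 5–7 → average rank 6.

6, 4, 11, 10, 9, 8, 6, 1, 2, 3, 6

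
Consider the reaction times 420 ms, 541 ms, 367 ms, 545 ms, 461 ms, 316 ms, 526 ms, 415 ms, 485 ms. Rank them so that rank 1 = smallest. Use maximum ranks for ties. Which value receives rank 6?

485

Sorted (ascending): 316, 367, 415, 420, 461, 485, 526, 541, 545
No ties — each value takes its position as its rank.
Rank 6 → value 485.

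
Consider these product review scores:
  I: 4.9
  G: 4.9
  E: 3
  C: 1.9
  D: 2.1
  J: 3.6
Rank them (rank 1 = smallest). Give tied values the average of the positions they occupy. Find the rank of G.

Sorted (ascending): 1.9, 2.1, 3, 3.6, 4.9, 4.9
The 2 values of 4.9 occupy positions 5–6 → average rank (5+6)/2 = 5.5.
G has value 4.9 → rank 5.5.

5.5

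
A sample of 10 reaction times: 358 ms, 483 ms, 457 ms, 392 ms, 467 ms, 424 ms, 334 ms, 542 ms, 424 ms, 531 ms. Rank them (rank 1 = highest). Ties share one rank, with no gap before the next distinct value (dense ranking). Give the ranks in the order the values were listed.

Sorted (descending): 542, 531, 483, 467, 457, 424, 424, 392, 358, 334
The 2 values of 424 share dense rank 6.
Remaining distinct values take the next consecutive integers.

8, 3, 5, 7, 4, 6, 9, 1, 6, 2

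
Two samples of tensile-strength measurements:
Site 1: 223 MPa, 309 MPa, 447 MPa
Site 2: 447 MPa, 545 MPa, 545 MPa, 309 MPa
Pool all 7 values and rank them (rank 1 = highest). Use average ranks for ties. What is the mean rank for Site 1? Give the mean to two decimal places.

5.33

Sorted (descending): 545, 545, 447, 447, 309, 309, 223
The 2 values of 545 occupy positions 1–2 → average rank (1+2)/2 = 1.5.
The 2 values of 447 occupy positions 3–4 → average rank (3+4)/2 = 3.5.
The 2 values of 309 occupy positions 5–6 → average rank (5+6)/2 = 5.5.
Site 1 values → pooled ranks: 223→7, 309→5.5, 447→3.5
Mean rank = (7 + 5.5 + 3.5) / 3 = 5.33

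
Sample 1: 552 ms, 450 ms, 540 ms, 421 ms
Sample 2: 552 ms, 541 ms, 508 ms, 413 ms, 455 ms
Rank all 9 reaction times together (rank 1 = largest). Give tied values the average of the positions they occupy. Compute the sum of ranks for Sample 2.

24.5

Sorted (descending): 552, 552, 541, 540, 508, 455, 450, 421, 413
The 2 values of 552 occupy positions 1–2 → average rank (1+2)/2 = 1.5.
Sample 2 values → pooled ranks: 552→1.5, 541→3, 508→5, 413→9, 455→6
Rank sum = 1.5 + 3 + 5 + 9 + 6 = 24.5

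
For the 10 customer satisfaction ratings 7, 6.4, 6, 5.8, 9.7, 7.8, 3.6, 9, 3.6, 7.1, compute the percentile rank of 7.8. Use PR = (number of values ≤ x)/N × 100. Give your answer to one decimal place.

N = 10.
Strictly below 7.8: 7. Equal to 7.8: 1.
PR = 8/10 × 100 = 80.0

80.0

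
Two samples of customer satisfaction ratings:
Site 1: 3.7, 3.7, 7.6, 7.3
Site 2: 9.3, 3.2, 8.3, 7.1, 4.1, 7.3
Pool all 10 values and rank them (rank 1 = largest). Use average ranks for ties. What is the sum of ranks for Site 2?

30.5

Sorted (descending): 9.3, 8.3, 7.6, 7.3, 7.3, 7.1, 4.1, 3.7, 3.7, 3.2
The 2 values of 7.3 occupy positions 4–5 → average rank (4+5)/2 = 4.5.
The 2 values of 3.7 occupy positions 8–9 → average rank (8+9)/2 = 8.5.
Site 2 values → pooled ranks: 9.3→1, 3.2→10, 8.3→2, 7.1→6, 4.1→7, 7.3→4.5
Rank sum = 1 + 10 + 2 + 6 + 7 + 4.5 = 30.5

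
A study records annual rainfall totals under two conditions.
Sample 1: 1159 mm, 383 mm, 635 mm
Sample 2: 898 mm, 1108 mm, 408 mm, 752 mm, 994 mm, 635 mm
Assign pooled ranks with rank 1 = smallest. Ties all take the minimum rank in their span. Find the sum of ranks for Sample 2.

31

Sorted (ascending): 383, 408, 635, 635, 752, 898, 994, 1108, 1159
The 2 values of 635 occupy positions 3–4 → each gets rank 3.
Sample 2 values → pooled ranks: 898→6, 1108→8, 408→2, 752→5, 994→7, 635→3
Rank sum = 6 + 8 + 2 + 5 + 7 + 3 = 31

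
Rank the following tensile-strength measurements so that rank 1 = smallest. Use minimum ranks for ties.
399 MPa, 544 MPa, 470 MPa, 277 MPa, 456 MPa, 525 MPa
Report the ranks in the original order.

2, 6, 4, 1, 3, 5

Sorted (ascending): 277, 399, 456, 470, 525, 544
No ties — each value takes its position as its rank.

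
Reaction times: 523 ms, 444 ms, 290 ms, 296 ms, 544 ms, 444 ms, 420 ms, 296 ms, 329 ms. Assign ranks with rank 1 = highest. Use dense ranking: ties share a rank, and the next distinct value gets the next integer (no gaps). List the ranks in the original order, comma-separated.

2, 3, 7, 6, 1, 3, 4, 6, 5

Sorted (descending): 544, 523, 444, 444, 420, 329, 296, 296, 290
The 2 values of 444 share dense rank 3.
The 2 values of 296 share dense rank 6.
Remaining distinct values take the next consecutive integers.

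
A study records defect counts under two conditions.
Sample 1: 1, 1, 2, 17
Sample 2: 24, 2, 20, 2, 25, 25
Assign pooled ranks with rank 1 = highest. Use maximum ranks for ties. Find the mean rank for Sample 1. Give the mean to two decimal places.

8.25

Sorted (descending): 25, 25, 24, 20, 17, 2, 2, 2, 1, 1
The 2 values of 25 occupy positions 1–2 → each gets rank 2.
The 3 values of 2 occupy positions 6–8 → each gets rank 8.
The 2 values of 1 occupy positions 9–10 → each gets rank 10.
Sample 1 values → pooled ranks: 1→10, 1→10, 2→8, 17→5
Mean rank = (10 + 10 + 8 + 5) / 4 = 8.25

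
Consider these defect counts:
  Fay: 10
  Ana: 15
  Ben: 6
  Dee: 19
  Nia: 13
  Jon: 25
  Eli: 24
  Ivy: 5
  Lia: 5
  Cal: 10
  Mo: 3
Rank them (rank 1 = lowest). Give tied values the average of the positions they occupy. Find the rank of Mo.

Sorted (ascending): 3, 5, 5, 6, 10, 10, 13, 15, 19, 24, 25
The 2 values of 5 occupy positions 2–3 → average rank (2+3)/2 = 2.5.
The 2 values of 10 occupy positions 5–6 → average rank (5+6)/2 = 5.5.
Mo has value 3 → rank 1.

1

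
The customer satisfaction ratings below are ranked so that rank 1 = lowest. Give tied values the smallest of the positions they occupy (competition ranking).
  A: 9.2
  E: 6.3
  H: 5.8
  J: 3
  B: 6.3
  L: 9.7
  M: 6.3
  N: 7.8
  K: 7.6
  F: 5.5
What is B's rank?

Sorted (ascending): 3, 5.5, 5.8, 6.3, 6.3, 6.3, 7.6, 7.8, 9.2, 9.7
The 3 values of 6.3 occupy positions 4–6 → each gets rank 4.
B has value 6.3 → rank 4.

4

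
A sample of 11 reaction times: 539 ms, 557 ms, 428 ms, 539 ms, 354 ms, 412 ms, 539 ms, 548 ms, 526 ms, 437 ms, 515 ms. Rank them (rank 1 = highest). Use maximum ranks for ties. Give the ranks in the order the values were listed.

5, 1, 9, 5, 11, 10, 5, 2, 6, 8, 7

Sorted (descending): 557, 548, 539, 539, 539, 526, 515, 437, 428, 412, 354
The 3 values of 539 occupy positions 3–5 → each gets rank 5.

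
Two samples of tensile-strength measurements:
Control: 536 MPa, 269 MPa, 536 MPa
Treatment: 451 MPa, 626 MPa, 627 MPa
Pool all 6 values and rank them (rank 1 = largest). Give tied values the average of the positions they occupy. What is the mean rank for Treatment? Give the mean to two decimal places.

Sorted (descending): 627, 626, 536, 536, 451, 269
The 2 values of 536 occupy positions 3–4 → average rank (3+4)/2 = 3.5.
Treatment values → pooled ranks: 451→5, 626→2, 627→1
Mean rank = (5 + 2 + 1) / 3 = 2.67

2.67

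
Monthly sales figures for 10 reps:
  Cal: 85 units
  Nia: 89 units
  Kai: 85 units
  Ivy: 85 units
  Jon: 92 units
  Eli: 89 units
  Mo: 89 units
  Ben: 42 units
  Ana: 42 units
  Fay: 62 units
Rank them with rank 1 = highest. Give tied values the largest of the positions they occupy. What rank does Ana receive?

Sorted (descending): 92, 89, 89, 89, 85, 85, 85, 62, 42, 42
The 3 values of 89 occupy positions 2–4 → each gets rank 4.
The 3 values of 85 occupy positions 5–7 → each gets rank 7.
The 2 values of 42 occupy positions 9–10 → each gets rank 10.
Ana has value 42 units → rank 10.

10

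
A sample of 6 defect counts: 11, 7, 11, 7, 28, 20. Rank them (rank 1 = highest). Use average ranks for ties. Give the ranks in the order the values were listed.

3.5, 5.5, 3.5, 5.5, 1, 2

Sorted (descending): 28, 20, 11, 11, 7, 7
The 2 values of 11 occupy positions 3–4 → average rank (3+4)/2 = 3.5.
The 2 values of 7 occupy positions 5–6 → average rank (5+6)/2 = 5.5.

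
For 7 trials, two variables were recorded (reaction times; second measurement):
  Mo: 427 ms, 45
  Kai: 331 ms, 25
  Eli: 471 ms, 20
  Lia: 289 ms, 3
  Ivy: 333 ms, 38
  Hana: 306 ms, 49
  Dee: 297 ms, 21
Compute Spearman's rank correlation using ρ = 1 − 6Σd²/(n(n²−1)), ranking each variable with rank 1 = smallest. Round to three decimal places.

Ranks of variable 1: 6, 4, 7, 1, 5, 3, 2
Ranks of variable 2: 6, 4, 2, 1, 5, 7, 3
d = r₁ − r₂: 0, 0, 5, 0, 0, -4, -1
d²: 0, 0, 25, 0, 0, 16, 1; Σd² = 42
ρ = 1 − 6·42/(7·48) = 1 − 252/336 = 0.250

0.250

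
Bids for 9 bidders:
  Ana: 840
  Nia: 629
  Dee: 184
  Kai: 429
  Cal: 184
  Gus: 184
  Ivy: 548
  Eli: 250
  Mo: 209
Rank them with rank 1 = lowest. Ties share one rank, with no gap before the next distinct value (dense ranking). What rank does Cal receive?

1

Sorted (ascending): 184, 184, 184, 209, 250, 429, 548, 629, 840
The 3 values of 184 share dense rank 1.
Remaining distinct values take the next consecutive integers.
Cal has value 184 → rank 1.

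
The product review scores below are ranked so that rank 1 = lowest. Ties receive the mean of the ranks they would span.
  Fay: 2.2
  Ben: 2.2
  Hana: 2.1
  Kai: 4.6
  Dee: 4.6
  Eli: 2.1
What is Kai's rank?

5.5

Sorted (ascending): 2.1, 2.1, 2.2, 2.2, 4.6, 4.6
The 2 values of 2.1 occupy positions 1–2 → average rank (1+2)/2 = 1.5.
The 2 values of 2.2 occupy positions 3–4 → average rank (3+4)/2 = 3.5.
The 2 values of 4.6 occupy positions 5–6 → average rank (5+6)/2 = 5.5.
Kai has value 4.6 → rank 5.5.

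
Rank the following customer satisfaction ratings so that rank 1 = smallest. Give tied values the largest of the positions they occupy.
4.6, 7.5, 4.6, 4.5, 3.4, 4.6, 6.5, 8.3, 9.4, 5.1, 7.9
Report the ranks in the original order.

Sorted (ascending): 3.4, 4.5, 4.6, 4.6, 4.6, 5.1, 6.5, 7.5, 7.9, 8.3, 9.4
The 3 values of 4.6 occupy positions 3–5 → each gets rank 5.

5, 8, 5, 2, 1, 5, 7, 10, 11, 6, 9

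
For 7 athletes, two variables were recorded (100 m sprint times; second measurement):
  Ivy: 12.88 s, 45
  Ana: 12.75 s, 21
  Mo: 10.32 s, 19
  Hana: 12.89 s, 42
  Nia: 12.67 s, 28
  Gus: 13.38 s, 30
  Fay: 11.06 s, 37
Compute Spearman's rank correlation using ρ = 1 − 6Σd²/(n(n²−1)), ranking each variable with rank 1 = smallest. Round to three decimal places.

Ranks of variable 1: 5, 4, 1, 6, 3, 7, 2
Ranks of variable 2: 7, 2, 1, 6, 3, 4, 5
d = r₁ − r₂: -2, 2, 0, 0, 0, 3, -3
d²: 4, 4, 0, 0, 0, 9, 9; Σd² = 26
ρ = 1 − 6·26/(7·48) = 1 − 156/336 = 0.536

0.536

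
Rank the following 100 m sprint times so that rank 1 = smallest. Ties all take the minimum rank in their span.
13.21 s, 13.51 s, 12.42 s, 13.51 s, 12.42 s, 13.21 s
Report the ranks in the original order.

3, 5, 1, 5, 1, 3

Sorted (ascending): 12.42, 12.42, 13.21, 13.21, 13.51, 13.51
The 2 values of 12.42 occupy positions 1–2 → each gets rank 1.
The 2 values of 13.21 occupy positions 3–4 → each gets rank 3.
The 2 values of 13.51 occupy positions 5–6 → each gets rank 5.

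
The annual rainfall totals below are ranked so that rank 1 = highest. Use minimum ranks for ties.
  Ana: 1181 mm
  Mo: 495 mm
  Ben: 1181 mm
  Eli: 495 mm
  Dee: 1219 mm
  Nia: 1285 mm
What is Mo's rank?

5

Sorted (descending): 1285, 1219, 1181, 1181, 495, 495
The 2 values of 1181 occupy positions 3–4 → each gets rank 3.
The 2 values of 495 occupy positions 5–6 → each gets rank 5.
Mo has value 495 mm → rank 5.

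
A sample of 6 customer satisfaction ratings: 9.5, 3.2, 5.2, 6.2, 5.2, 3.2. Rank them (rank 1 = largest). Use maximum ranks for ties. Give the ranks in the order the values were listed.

1, 6, 4, 2, 4, 6

Sorted (descending): 9.5, 6.2, 5.2, 5.2, 3.2, 3.2
The 2 values of 5.2 occupy positions 3–4 → each gets rank 4.
The 2 values of 3.2 occupy positions 5–6 → each gets rank 6.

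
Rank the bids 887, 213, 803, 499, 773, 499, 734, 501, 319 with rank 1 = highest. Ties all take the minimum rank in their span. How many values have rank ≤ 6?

Sorted (descending): 887, 803, 773, 734, 501, 499, 499, 319, 213
The 2 values of 499 occupy positions 6–7 → each gets rank 6.
Ranks ≤ 6: {1, 2, 3, 4, 5, 6, 6} → 7 values.

7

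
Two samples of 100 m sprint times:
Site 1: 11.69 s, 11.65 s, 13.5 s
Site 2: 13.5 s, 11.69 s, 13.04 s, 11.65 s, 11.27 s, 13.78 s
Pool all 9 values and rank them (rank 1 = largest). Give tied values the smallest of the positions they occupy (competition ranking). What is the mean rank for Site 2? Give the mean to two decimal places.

4.67

Sorted (descending): 13.78, 13.5, 13.5, 13.04, 11.69, 11.69, 11.65, 11.65, 11.27
The 2 values of 13.5 occupy positions 2–3 → each gets rank 2.
The 2 values of 11.69 occupy positions 5–6 → each gets rank 5.
The 2 values of 11.65 occupy positions 7–8 → each gets rank 7.
Site 2 values → pooled ranks: 13.5→2, 11.69→5, 13.04→4, 11.65→7, 11.27→9, 13.78→1
Mean rank = (2 + 5 + 4 + 7 + 9 + 1) / 6 = 4.67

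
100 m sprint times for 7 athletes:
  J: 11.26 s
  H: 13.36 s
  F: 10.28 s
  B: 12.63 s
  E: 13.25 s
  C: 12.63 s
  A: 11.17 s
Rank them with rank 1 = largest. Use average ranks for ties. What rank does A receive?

Sorted (descending): 13.36, 13.25, 12.63, 12.63, 11.26, 11.17, 10.28
The 2 values of 12.63 occupy positions 3–4 → average rank (3+4)/2 = 3.5.
A has value 11.17 s → rank 6.

6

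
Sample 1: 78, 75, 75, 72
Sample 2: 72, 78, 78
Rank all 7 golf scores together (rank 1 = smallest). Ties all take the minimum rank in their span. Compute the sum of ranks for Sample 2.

11

Sorted (ascending): 72, 72, 75, 75, 78, 78, 78
The 2 values of 72 occupy positions 1–2 → each gets rank 1.
The 2 values of 75 occupy positions 3–4 → each gets rank 3.
The 3 values of 78 occupy positions 5–7 → each gets rank 5.
Sample 2 values → pooled ranks: 72→1, 78→5, 78→5
Rank sum = 1 + 5 + 5 = 11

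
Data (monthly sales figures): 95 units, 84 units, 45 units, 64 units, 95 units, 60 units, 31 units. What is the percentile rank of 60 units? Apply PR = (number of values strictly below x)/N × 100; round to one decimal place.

N = 7.
Strictly below 60: 2. Equal to 60: 1.
PR = 2/7 × 100 = 28.6

28.6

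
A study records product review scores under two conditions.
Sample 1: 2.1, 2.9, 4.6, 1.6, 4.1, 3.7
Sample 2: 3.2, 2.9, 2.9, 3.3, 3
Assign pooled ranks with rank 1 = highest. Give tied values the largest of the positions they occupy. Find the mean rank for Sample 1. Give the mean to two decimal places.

Sorted (descending): 4.6, 4.1, 3.7, 3.3, 3.2, 3, 2.9, 2.9, 2.9, 2.1, 1.6
The 3 values of 2.9 occupy positions 7–9 → each gets rank 9.
Sample 1 values → pooled ranks: 2.1→10, 2.9→9, 4.6→1, 1.6→11, 4.1→2, 3.7→3
Mean rank = (10 + 9 + 1 + 11 + 2 + 3) / 6 = 6.00

6.00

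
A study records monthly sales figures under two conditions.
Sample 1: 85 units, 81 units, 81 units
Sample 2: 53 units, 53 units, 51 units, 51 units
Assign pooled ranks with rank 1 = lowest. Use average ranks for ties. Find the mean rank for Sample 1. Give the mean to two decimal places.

6.00

Sorted (ascending): 51, 51, 53, 53, 81, 81, 85
The 2 values of 51 occupy positions 1–2 → average rank (1+2)/2 = 1.5.
The 2 values of 53 occupy positions 3–4 → average rank (3+4)/2 = 3.5.
The 2 values of 81 occupy positions 5–6 → average rank (5+6)/2 = 5.5.
Sample 1 values → pooled ranks: 85→7, 81→5.5, 81→5.5
Mean rank = (7 + 5.5 + 5.5) / 3 = 6.00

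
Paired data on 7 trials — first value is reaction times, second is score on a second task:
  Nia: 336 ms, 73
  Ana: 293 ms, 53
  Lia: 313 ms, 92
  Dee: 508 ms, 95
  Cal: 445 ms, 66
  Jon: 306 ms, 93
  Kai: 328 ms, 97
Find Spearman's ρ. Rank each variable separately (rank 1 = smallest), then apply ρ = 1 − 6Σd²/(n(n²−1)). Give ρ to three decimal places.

0.286

Ranks of variable 1: 5, 1, 3, 7, 6, 2, 4
Ranks of variable 2: 3, 1, 4, 6, 2, 5, 7
d = r₁ − r₂: 2, 0, -1, 1, 4, -3, -3
d²: 4, 0, 1, 1, 16, 9, 9; Σd² = 40
ρ = 1 − 6·40/(7·48) = 1 − 240/336 = 0.286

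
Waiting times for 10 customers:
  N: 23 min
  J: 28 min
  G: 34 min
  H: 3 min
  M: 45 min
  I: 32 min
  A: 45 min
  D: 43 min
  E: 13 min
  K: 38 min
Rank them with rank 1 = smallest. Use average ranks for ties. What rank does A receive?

Sorted (ascending): 3, 13, 23, 28, 32, 34, 38, 43, 45, 45
The 2 values of 45 occupy positions 9–10 → average rank (9+10)/2 = 9.5.
A has value 45 min → rank 9.5.

9.5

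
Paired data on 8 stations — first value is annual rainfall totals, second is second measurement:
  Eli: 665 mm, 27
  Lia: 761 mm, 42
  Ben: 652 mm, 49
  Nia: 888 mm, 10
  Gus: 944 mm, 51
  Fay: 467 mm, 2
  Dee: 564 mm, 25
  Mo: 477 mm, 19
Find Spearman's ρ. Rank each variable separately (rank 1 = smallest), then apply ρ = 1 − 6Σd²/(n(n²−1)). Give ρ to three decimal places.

Ranks of variable 1: 5, 6, 4, 7, 8, 1, 3, 2
Ranks of variable 2: 5, 6, 7, 2, 8, 1, 4, 3
d = r₁ − r₂: 0, 0, -3, 5, 0, 0, -1, -1
d²: 0, 0, 9, 25, 0, 0, 1, 1; Σd² = 36
ρ = 1 − 6·36/(8·63) = 1 − 216/504 = 0.571

0.571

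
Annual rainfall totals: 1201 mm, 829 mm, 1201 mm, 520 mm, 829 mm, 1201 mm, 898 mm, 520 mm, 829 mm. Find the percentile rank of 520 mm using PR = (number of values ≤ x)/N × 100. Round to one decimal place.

22.2

N = 9.
Strictly below 520: 0. Equal to 520: 2.
PR = 2/9 × 100 = 22.2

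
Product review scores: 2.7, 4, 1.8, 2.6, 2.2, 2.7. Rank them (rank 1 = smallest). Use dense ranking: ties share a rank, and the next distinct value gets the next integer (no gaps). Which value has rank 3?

Sorted (ascending): 1.8, 2.2, 2.6, 2.7, 2.7, 4
The 2 values of 2.7 share dense rank 4.
Remaining distinct values take the next consecutive integers.
Rank 3 → value 2.6.

2.6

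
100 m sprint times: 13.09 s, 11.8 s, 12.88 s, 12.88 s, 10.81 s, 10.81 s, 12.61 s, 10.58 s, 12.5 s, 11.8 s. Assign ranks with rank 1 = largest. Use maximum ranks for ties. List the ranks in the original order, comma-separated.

1, 7, 3, 3, 9, 9, 4, 10, 5, 7

Sorted (descending): 13.09, 12.88, 12.88, 12.61, 12.5, 11.8, 11.8, 10.81, 10.81, 10.58
The 2 values of 12.88 occupy positions 2–3 → each gets rank 3.
The 2 values of 11.8 occupy positions 6–7 → each gets rank 7.
The 2 values of 10.81 occupy positions 8–9 → each gets rank 9.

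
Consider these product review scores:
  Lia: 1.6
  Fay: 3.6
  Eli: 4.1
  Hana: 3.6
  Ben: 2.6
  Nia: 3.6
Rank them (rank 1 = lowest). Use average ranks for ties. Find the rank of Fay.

4

Sorted (ascending): 1.6, 2.6, 3.6, 3.6, 3.6, 4.1
The 3 values of 3.6 occupy positions 3–5 → average rank 4.
Fay has value 3.6 → rank 4.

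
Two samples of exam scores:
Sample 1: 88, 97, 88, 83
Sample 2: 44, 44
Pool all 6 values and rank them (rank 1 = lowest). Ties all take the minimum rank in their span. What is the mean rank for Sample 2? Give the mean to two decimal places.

1.00

Sorted (ascending): 44, 44, 83, 88, 88, 97
The 2 values of 44 occupy positions 1–2 → each gets rank 1.
The 2 values of 88 occupy positions 4–5 → each gets rank 4.
Sample 2 values → pooled ranks: 44→1, 44→1
Mean rank = (1 + 1) / 2 = 1.00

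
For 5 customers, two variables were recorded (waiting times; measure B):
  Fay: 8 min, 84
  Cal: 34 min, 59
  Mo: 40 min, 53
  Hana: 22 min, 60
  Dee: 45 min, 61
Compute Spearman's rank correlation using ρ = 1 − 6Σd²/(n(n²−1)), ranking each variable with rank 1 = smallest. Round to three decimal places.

-0.400

Ranks of variable 1: 1, 3, 4, 2, 5
Ranks of variable 2: 5, 2, 1, 3, 4
d = r₁ − r₂: -4, 1, 3, -1, 1
d²: 16, 1, 9, 1, 1; Σd² = 28
ρ = 1 − 6·28/(5·24) = 1 − 168/120 = -0.400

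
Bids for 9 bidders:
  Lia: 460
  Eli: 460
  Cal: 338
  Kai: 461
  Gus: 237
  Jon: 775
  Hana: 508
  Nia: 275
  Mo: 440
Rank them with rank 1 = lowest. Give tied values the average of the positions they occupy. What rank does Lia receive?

5.5

Sorted (ascending): 237, 275, 338, 440, 460, 460, 461, 508, 775
The 2 values of 460 occupy positions 5–6 → average rank (5+6)/2 = 5.5.
Lia has value 460 → rank 5.5.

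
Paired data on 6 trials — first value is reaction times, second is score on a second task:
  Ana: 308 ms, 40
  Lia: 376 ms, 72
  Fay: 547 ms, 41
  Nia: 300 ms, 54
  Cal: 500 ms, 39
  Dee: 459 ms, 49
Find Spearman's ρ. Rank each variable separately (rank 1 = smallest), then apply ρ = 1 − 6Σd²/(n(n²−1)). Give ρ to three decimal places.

Ranks of variable 1: 2, 3, 6, 1, 5, 4
Ranks of variable 2: 2, 6, 3, 5, 1, 4
d = r₁ − r₂: 0, -3, 3, -4, 4, 0
d²: 0, 9, 9, 16, 16, 0; Σd² = 50
ρ = 1 − 6·50/(6·35) = 1 − 300/210 = -0.429

-0.429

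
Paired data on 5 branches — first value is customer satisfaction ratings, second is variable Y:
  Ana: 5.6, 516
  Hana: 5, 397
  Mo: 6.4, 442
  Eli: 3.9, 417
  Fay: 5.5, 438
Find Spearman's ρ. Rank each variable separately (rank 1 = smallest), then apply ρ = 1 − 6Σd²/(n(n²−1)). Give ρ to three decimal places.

0.800

Ranks of variable 1: 4, 2, 5, 1, 3
Ranks of variable 2: 5, 1, 4, 2, 3
d = r₁ − r₂: -1, 1, 1, -1, 0
d²: 1, 1, 1, 1, 0; Σd² = 4
ρ = 1 − 6·4/(5·24) = 1 − 24/120 = 0.800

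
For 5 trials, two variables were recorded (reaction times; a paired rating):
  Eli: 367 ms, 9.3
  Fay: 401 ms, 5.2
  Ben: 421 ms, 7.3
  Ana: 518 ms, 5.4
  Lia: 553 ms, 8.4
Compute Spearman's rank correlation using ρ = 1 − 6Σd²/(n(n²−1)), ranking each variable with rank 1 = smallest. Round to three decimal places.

-0.100

Ranks of variable 1: 1, 2, 3, 4, 5
Ranks of variable 2: 5, 1, 3, 2, 4
d = r₁ − r₂: -4, 1, 0, 2, 1
d²: 16, 1, 0, 4, 1; Σd² = 22
ρ = 1 − 6·22/(5·24) = 1 − 132/120 = -0.100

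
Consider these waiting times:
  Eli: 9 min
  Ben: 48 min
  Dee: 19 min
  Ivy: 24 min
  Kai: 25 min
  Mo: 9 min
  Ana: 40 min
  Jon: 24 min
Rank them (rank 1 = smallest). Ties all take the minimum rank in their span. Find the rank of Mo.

1

Sorted (ascending): 9, 9, 19, 24, 24, 25, 40, 48
The 2 values of 9 occupy positions 1–2 → each gets rank 1.
The 2 values of 24 occupy positions 4–5 → each gets rank 4.
Mo has value 9 min → rank 1.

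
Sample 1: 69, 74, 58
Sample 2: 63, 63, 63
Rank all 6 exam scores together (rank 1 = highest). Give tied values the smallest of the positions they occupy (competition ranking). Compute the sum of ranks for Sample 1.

9

Sorted (descending): 74, 69, 63, 63, 63, 58
The 3 values of 63 occupy positions 3–5 → each gets rank 3.
Sample 1 values → pooled ranks: 69→2, 74→1, 58→6
Rank sum = 2 + 1 + 6 = 9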